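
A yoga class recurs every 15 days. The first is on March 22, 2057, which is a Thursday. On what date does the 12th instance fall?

The 12th occurrence is 11 intervals after the first: 11 × 15 = 165 days after March 22, 2057.
March has 31 days — 9 days to the end of March leaves 156.
April has 30 days (126 left).
May has 31 days (95 left).
June has 30 days (65 left).
July has 31 days (34 left).
August has 31 days (3 left).
3 days into September → September 3, 2057.

September 3, 2057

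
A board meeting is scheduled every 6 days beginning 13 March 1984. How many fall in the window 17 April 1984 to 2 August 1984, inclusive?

18

Occurrences land 6·i days after 13 March 1984 for i = 0, 1, 2, …
17 April 1984 is 35 days after the start; 35 ÷ 6 = 5 remainder 5; since the remainder is 5, round up to i = 6. First occurrence in the window: #7 on 18 April 1984 (6×6 = 36 days in).
2 August 1984 is 142 days after the start; 142 ÷ 6 = 23 remainder 4. Last occurrence in the window: #24 on 29 July 1984.
Occurrences #7 through #24: 18 in total.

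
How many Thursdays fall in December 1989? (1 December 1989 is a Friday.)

1 December 1989 is a Friday; the first Thursday on or after it is 7 December 1989 (6 days later).
From 7 December 1989 to 31 December 1989 is 31 − 7 = 24 days.
24 ÷ 7 = 3 full weeks with remainder 3, so 3 more Thursdays after the first → 4.

4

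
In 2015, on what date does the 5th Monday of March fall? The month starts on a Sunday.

2015-03-30

March 2015 begins on a Sunday, so the first Monday is March 2 (1 day later).
The 5th Monday is 4 weeks later: 2 + 28 = 30.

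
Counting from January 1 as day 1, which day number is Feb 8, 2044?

39

Days in months before Feb: 31 = 31.
Plus 8 days into Feb → day 39.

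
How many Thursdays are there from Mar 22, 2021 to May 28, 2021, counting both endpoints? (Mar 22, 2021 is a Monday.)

Mar 22, 2021 is a Monday; the first Thursday on or after it is Mar 25, 2021 (3 days later).
From Mar 25, 2021 to May 28, 2021: 6 + 30 + 28 = 64 days (rest of Mar, Apr, May).
64 ÷ 7 = 9 full weeks with remainder 1, so 9 more Thursdays after the first → 10.

10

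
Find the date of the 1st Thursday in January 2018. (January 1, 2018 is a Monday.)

January 2018 begins on a Monday, so the first Thursday is January 4 (3 days later).

4 January 2018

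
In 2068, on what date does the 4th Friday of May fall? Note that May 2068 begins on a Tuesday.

25 May 2068

May 2068 begins on a Tuesday, so the first Friday is May 4 (3 days later).
The 4th Friday is 3 weeks later: 4 + 21 = 25.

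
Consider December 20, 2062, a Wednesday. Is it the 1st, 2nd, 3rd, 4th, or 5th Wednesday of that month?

Day 20 falls in week ⌈20/7⌉ of the month.
Days 1–7 hold the 1st Wednesday, 8–14 the 2nd, 15–21 the 3rd, 22–28 the 4th, 29–31 the 5th.
20 is in the range for the 3rd.

3rd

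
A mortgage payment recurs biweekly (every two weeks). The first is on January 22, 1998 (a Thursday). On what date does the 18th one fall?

The 18th occurrence is 17 intervals after the first: 17 × 14 = 238 days after January 22, 1998.
January has 31 days — 9 days to the end of January leaves 229.
February has 28 days (201 left).
March has 31 days (170 left).
April has 30 days (140 left).
May has 31 days (109 left).
June has 30 days (79 left).
July has 31 days (48 left).
August has 31 days (17 left).
17 days into September → September 17, 1998.

September 17, 1998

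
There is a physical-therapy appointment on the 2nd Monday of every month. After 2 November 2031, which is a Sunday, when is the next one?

November 2031 starts on a Saturday; its first Monday is the 3rd, so the 2nd Monday is the 10th — 10 November 2031.
10 November 2031 is after 2 November 2031, so that is the next one.

10 November 2031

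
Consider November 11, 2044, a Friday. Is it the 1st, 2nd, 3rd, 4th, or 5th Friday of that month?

2nd

Day 11 falls in week ⌈11/7⌉ of the month.
Days 1–7 hold the 1st Friday, 8–14 the 2nd, 15–21 the 3rd, 22–28 the 4th, 29–31 the 5th.
11 is in the range for the 2nd.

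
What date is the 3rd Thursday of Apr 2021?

Apr 15, 2021

Apr 2021 begins on a Thursday, so the first Thursday is Apr 1.
The 3rd Thursday is 2 weeks later: 1 + 14 = 15.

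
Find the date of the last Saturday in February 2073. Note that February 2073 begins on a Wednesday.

February 2073 begins on a Wednesday, so the first Saturday is February 4 (3 days later).
February 2073 has 28 days. Adding weeks: 4, 11, 18, 25 — the last one ≤ 28 is the 25th.

25 February 2073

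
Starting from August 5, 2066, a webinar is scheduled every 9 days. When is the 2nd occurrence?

The 2nd occurrence is 1 interval after the first: 1 × 9 = 9 days after August 5, 2066.
9 days later is August 14, 2066.

August 14, 2066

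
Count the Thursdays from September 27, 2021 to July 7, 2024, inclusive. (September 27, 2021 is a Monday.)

145

September 27, 2021 is a Monday; the first Thursday on or after it is September 30, 2021 (3 days later).
From September 30, 2021 to July 7, 2024: 92 + 365 + 365 + 189 = 1011 days (rest of 2021, 2022, 2023, to July 7, 2024 in 2024).
1011 ÷ 7 = 144 full weeks with remainder 3, so 144 more Thursdays after the first → 145.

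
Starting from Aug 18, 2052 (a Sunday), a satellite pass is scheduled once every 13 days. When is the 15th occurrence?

Feb 16, 2053

The 15th occurrence is 14 intervals after the first: 14 × 13 = 182 days after Aug 18, 2052.
Aug has 31 days — 13 days to the end of Aug leaves 169.
Sep has 30 days (139 left).
Oct has 31 days (108 left).
Nov has 30 days (78 left).
Dec has 31 days (47 left).
Jan has 31 days (16 left).
16 days into Feb → Feb 16, 2053.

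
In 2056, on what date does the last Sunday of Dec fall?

Dec 2056 begins on a Friday, so the first Sunday is Dec 3 (2 days later).
Dec 2056 has 31 days. Adding weeks: 3, 10, 17, 24, 31 — the last one ≤ 31 is the 31st.

Dec 31, 2056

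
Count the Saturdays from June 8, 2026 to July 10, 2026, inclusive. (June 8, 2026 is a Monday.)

June 8, 2026 is a Monday; the first Saturday on or after it is June 13, 2026 (5 days later).
From June 13, 2026 to July 10, 2026: 17 + 10 = 27 days (rest of June, July).
27 ÷ 7 = 3 full weeks with remainder 6, so 3 more Saturdays after the first → 4.

4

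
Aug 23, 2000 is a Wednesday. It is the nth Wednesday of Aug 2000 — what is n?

4th

Day 23 falls in week ⌈23/7⌉ of the month.
Days 1–7 hold the 1st Wednesday, 8–14 the 2nd, 15–21 the 3rd, 22–28 the 4th, 29–31 the 5th.
23 is in the range for the 4th.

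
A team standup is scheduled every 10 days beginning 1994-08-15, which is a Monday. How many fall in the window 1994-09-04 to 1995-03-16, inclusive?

20

Occurrences land 10·i days after 1994-08-15 for i = 0, 1, 2, …
1994-09-04 is 20 days after the start; 20 ÷ 10 = 2 remainder 0. First occurrence in the window: #3 on 1994-09-04 (2×10 = 20 days in).
1995-03-16 is 213 days after the start; 213 ÷ 10 = 21 remainder 3. Last occurrence in the window: #22 on 1995-03-13.
Occurrences #3 through #22: 20 in total.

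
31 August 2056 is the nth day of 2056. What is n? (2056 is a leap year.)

Days in months before August: 31 + 29 + 31 + 30 + 31 + 30 + 31 = 213.
Plus 31 days into August → day 244.

244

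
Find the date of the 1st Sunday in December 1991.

The first Sunday of December 1991 is December 1.

December 1, 1991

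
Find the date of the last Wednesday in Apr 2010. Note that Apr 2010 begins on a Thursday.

Apr 2010 begins on a Thursday, so the first Wednesday is Apr 7 (6 days later).
Apr 2010 has 30 days. Adding weeks: 7, 14, 21, 28 — the last one ≤ 30 is the 28th.

Apr 28, 2010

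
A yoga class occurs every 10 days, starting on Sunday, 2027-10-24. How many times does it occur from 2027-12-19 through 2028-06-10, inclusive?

Occurrences land 10·i days after 2027-10-24 for i = 0, 1, 2, …
2027-12-19 is 56 days after the start; 56 ÷ 10 = 5 remainder 6; since the remainder is 6, round up to i = 6. First occurrence in the window: #7 on 2027-12-23 (6×10 = 60 days in).
2028-06-10 is 230 days after the start; 230 ÷ 10 = 23 remainder 0. Last occurrence in the window: #24 on 2028-06-10.
Occurrences #7 through #24: 18 in total.

18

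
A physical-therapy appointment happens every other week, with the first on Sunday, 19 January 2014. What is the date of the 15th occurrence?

3 August 2014

The 15th occurrence is 14 intervals after the first: 14 × 14 = 196 days after 19 January 2014.
January has 31 days — 12 days to the end of January leaves 184.
February has 28 days (156 left).
March has 31 days (125 left).
April has 30 days (95 left).
May has 31 days (64 left).
June has 30 days (34 left).
July has 31 days (3 left).
3 days into August → 3 August 2014.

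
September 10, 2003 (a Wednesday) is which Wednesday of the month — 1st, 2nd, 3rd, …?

Day 10 falls in week ⌈10/7⌉ of the month.
Days 1–7 hold the 1st Wednesday, 8–14 the 2nd, 15–21 the 3rd, 22–28 the 4th, 29–31 the 5th.
10 is in the range for the 2nd.

2nd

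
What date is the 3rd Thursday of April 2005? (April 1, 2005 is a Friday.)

April 2005 begins on a Friday, so the first Thursday is April 7 (6 days later).
The 3rd Thursday is 2 weeks later: 7 + 14 = 21.

21 April 2005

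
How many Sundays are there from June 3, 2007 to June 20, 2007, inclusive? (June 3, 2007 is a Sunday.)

June 3, 2007 is a Sunday; the first Sunday on or after it is June 3, 2007.
From June 3, 2007 to June 20, 2007 is 20 − 3 = 17 days.
17 ÷ 7 = 2 full weeks with remainder 3, so 2 more Sundays after the first → 3.

3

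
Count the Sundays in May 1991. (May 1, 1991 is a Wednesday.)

May 1, 1991 is a Wednesday; the first Sunday on or after it is May 5, 1991 (4 days later).
From May 5, 1991 to May 31, 1991 is 31 − 5 = 26 days.
26 ÷ 7 = 3 full weeks with remainder 5, so 3 more Sundays after the first → 4.

4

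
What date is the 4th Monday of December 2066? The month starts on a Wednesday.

December 2066 begins on a Wednesday, so the first Monday is December 6 (5 days later).
The 4th Monday is 3 weeks later: 6 + 21 = 27.

27 December 2066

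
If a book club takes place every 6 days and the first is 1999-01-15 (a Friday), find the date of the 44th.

The 44th occurrence is 43 intervals after the first: 43 × 6 = 258 days after 1999-01-15.
January has 31 days — 16 days to the end of January leaves 242.
February has 28 days (214 left).
March has 31 days (183 left).
April has 30 days (153 left).
May has 31 days (122 left).
June has 30 days (92 left).
July has 31 days (61 left).
August has 31 days (30 left).
30 days into September → 1999-09-30.

1999-09-30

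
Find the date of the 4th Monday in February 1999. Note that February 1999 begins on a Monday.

1999-02-22

February 1999 begins on a Monday, so the first Monday is February 1.
The 4th Monday is 3 weeks later: 1 + 21 = 22.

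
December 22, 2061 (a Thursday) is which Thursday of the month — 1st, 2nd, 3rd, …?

4th

Day 22 falls in week ⌈22/7⌉ of the month.
Days 1–7 hold the 1st Thursday, 8–14 the 2nd, 15–21 the 3rd, 22–28 the 4th, 29–31 the 5th.
22 is in the range for the 4th.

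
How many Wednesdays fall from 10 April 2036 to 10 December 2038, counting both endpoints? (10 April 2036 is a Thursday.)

139

10 April 2036 is a Thursday; the first Wednesday on or after it is 16 April 2036 (6 days later).
From 16 April 2036 to 10 December 2038: 259 + 365 + 344 = 968 days (rest of 2036, 2037, to 10 December 2038 in 2038).
968 ÷ 7 = 138 full weeks with remainder 2, so 138 more Wednesdays after the first → 139.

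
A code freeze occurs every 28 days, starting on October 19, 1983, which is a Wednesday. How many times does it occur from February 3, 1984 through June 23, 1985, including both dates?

18

Occurrences land 28·i days after October 19, 1983 for i = 0, 1, 2, …
February 3, 1984 is 107 days after the start; 107 ÷ 28 = 3 remainder 23; since the remainder is 23, round up to i = 4. First occurrence in the window: #5 on February 8, 1984 (4×28 = 112 days in).
June 23, 1985 is 613 days after the start; 613 ÷ 28 = 21 remainder 25. Last occurrence in the window: #22 on May 29, 1985.
Occurrences #5 through #22: 18 in total.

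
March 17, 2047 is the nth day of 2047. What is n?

Days in months before March: 31 + 28 = 59.
Plus 17 days into March → day 76.

76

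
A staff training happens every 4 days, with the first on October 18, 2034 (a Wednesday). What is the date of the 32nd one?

The 32nd occurrence is 31 intervals after the first: 31 × 4 = 124 days after October 18, 2034.
October has 31 days — 13 days to the end of October leaves 111.
November has 30 days (81 left).
December has 31 days (50 left).
January has 31 days (19 left).
19 days into February → February 19, 2035.

February 19, 2035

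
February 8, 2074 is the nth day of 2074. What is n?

Days in months before February: 31 = 31.
Plus 8 days into February → day 39.

39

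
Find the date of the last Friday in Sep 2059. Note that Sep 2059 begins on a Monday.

Sep 26, 2059

Sep 2059 begins on a Monday, so the first Friday is Sep 5 (4 days later).
Sep 2059 has 30 days. Adding weeks: 5, 12, 19, 26 — the last one ≤ 30 is the 26th.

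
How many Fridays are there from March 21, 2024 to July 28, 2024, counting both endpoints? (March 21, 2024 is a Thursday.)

March 21, 2024 is a Thursday; the first Friday on or after it is March 22, 2024 (1 day later).
From March 22, 2024 to July 28, 2024: 9 + 30 + 31 + 30 + 28 = 128 days (rest of March, April, May, June, July).
128 ÷ 7 = 18 full weeks with remainder 2, so 18 more Fridays after the first → 19.

19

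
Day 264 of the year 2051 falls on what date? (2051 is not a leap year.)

2051-09-21

January has 31 days (264 − 31 = 233 remain).
February has 28 days (233 − 28 = 205 remain).
March has 31 days (205 − 31 = 174 remain).
April has 30 days (174 − 30 = 144 remain).
May has 31 days (144 − 31 = 113 remain).
June has 30 days (113 − 30 = 83 remain).
July has 31 days (83 − 31 = 52 remain).
August has 31 days (52 − 31 = 21 remain).
21 into September → September 21.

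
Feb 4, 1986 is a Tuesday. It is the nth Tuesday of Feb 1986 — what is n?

Day 4 falls in week ⌈4/7⌉ of the month.
Days 1–7 hold the 1st Tuesday, 8–14 the 2nd, 15–21 the 3rd, 22–28 the 4th, 29–31 the 5th.
4 is in the range for the 1st.

1st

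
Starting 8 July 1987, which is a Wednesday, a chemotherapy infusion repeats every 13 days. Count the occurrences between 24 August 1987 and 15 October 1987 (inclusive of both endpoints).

Occurrences land 13·i days after 8 July 1987 for i = 0, 1, 2, …
24 August 1987 is 47 days after the start; 47 ÷ 13 = 3 remainder 8; since the remainder is 8, round up to i = 4. First occurrence in the window: #5 on 29 August 1987 (4×13 = 52 days in).
15 October 1987 is 99 days after the start; 99 ÷ 13 = 7 remainder 8. Last occurrence in the window: #8 on 7 October 1987.
Occurrences #5 through #8: 4 in total.

4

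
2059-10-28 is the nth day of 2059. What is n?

301

Days in months before October: 31 + 28 + 31 + 30 + 31 + 30 + 31 + 31 + 30 = 273.
Plus 28 days into October → day 301.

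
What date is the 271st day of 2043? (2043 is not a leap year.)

2043-09-28

January has 31 days (271 − 31 = 240 remain).
February has 28 days (240 − 28 = 212 remain).
March has 31 days (212 − 31 = 181 remain).
April has 30 days (181 − 30 = 151 remain).
May has 31 days (151 − 31 = 120 remain).
June has 30 days (120 − 30 = 90 remain).
July has 31 days (90 − 31 = 59 remain).
August has 31 days (59 − 31 = 28 remain).
28 into September → September 28.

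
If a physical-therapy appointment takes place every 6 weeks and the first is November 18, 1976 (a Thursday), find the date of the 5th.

May 5, 1977

The 5th occurrence is 4 intervals after the first: 4 × 42 = 168 days after November 18, 1976.
November has 30 days — 12 days to the end of November leaves 156.
December has 31 days (125 left).
January has 31 days (94 left).
February has 28 days (66 left).
March has 31 days (35 left).
April has 30 days (5 left).
5 days into May → May 5, 1977.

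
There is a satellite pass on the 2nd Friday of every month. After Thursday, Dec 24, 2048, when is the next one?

Jan 8, 2049

Dec 2048 starts on a Tuesday; its first Friday is the 4th, so the 2nd Friday is the 11th — Dec 11, 2048.
That is not after Dec 24, 2048, so look at Jan 2049.
Jan 2049 starts on a Friday; its first Friday is the 1st, so the 2nd Friday is the 8th — Jan 8, 2049.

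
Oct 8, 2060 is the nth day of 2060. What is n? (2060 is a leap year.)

Days in months before Oct: 31 + 29 + 31 + 30 + 31 + 30 + 31 + 31 + 30 = 274.
Plus 8 days into Oct → day 282.

282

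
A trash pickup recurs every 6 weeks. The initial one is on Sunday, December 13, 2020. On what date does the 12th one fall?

March 20, 2022

The 12th occurrence is 11 intervals after the first: 11 × 42 = 462 days after December 13, 2020.
December has 31 days — 18 days to the end of December leaves 444.
2021 has 365 days (79 left).
January has 31 days (48 left).
February has 28 days (20 left).
20 days into March → March 20, 2022.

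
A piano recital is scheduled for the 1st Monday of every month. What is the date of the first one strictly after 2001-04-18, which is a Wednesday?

April 2001 starts on a Sunday, so its 1st Monday is 2001-04-02 (1 day in).
That is not after 2001-04-18, so look at May 2001.
May 2001 starts on a Tuesday, so its 1st Monday is 2001-05-07 (6 days in).

2001-05-07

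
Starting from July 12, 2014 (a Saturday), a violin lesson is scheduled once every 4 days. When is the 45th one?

January 4, 2015

The 45th occurrence is 44 intervals after the first: 44 × 4 = 176 days after July 12, 2014.
July has 31 days — 19 days to the end of July leaves 157.
August has 31 days (126 left).
September has 30 days (96 left).
October has 31 days (65 left).
November has 30 days (35 left).
December has 31 days (4 left).
4 days into January → January 4, 2015.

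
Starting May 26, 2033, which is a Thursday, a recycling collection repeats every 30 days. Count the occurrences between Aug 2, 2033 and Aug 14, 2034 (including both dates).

12

Occurrences land 30·i days after May 26, 2033 for i = 0, 1, 2, …
Aug 2, 2033 is 68 days after the start; 68 ÷ 30 = 2 remainder 8; since the remainder is 8, round up to i = 3. First occurrence in the window: #4 on Aug 24, 2033 (3×30 = 90 days in).
Aug 14, 2034 is 445 days after the start; 445 ÷ 30 = 14 remainder 25. Last occurrence in the window: #15 on Jul 20, 2034.
Occurrences #4 through #15: 12 in total.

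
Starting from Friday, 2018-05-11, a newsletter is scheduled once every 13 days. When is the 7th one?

The 7th occurrence is 6 intervals after the first: 6 × 13 = 78 days after 2018-05-11.
May has 31 days — 20 days to the end of May leaves 58.
June has 30 days (28 left).
28 days into July → 2018-07-28.

2018-07-28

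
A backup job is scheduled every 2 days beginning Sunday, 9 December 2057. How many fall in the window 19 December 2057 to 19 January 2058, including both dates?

Occurrences land 2·i days after 9 December 2057 for i = 0, 1, 2, …
19 December 2057 is 10 days after the start; 10 ÷ 2 = 5 remainder 0. First occurrence in the window: #6 on 19 December 2057 (5×2 = 10 days in).
19 January 2058 is 41 days after the start; 41 ÷ 2 = 20 remainder 1. Last occurrence in the window: #21 on 18 January 2058.
Occurrences #6 through #21: 16 in total.

16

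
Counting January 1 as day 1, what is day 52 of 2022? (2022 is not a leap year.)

January has 31 days (52 − 31 = 21 remain).
21 into February → February 21.

21 February 2022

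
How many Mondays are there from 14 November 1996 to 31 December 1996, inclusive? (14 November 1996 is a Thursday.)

14 November 1996 is a Thursday; the first Monday on or after it is 18 November 1996 (4 days later).
From 18 November 1996 to 31 December 1996: 12 + 31 = 43 days (rest of November, December).
43 ÷ 7 = 6 full weeks with remainder 1, so 6 more Mondays after the first → 7.

7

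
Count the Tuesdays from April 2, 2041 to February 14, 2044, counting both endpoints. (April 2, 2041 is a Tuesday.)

150

April 2, 2041 is a Tuesday; the first Tuesday on or after it is April 2, 2041.
From April 2, 2041 to February 14, 2044: 273 + 365 + 365 + 45 = 1048 days (rest of 2041, 2042, 2043, to February 14, 2044 in 2044).
1048 ÷ 7 = 149 full weeks with remainder 5, so 149 more Tuesdays after the first → 150.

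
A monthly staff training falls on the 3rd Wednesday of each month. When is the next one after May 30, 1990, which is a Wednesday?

June 20, 1990

May 1990 starts on a Tuesday; its first Wednesday is the 2nd, so the 3rd Wednesday is the 16th — May 16, 1990.
That is not after May 30, 1990, so look at June 1990.
June 1990 starts on a Friday; its first Wednesday is the 6th, so the 3rd Wednesday is the 20th — June 20, 1990.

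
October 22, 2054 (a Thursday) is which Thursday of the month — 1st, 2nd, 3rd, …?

Day 22 falls in week ⌈22/7⌉ of the month.
Days 1–7 hold the 1st Thursday, 8–14 the 2nd, 15–21 the 3rd, 22–28 the 4th, 29–31 the 5th.
22 is in the range for the 4th.

4th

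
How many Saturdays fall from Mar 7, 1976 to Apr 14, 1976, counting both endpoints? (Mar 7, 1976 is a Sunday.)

Mar 7, 1976 is a Sunday; the first Saturday on or after it is Mar 13, 1976 (6 days later).
From Mar 13, 1976 to Apr 14, 1976: 18 + 14 = 32 days (rest of Mar, Apr).
32 ÷ 7 = 4 full weeks with remainder 4, so 4 more Saturdays after the first → 5.

5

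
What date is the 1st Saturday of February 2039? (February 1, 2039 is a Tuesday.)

February 2039 begins on a Tuesday, so the first Saturday is February 5 (4 days later).

5 February 2039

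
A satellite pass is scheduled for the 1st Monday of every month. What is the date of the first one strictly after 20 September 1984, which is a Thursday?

1 October 1984

September 1984 starts on a Saturday, so its 1st Monday is 3 September 1984 (2 days in).
That is not after 20 September 1984, so look at October 1984.
October 1984 starts on a Monday, so its 1st Monday is 1 October 1984.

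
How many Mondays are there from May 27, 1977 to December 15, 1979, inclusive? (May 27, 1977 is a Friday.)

May 27, 1977 is a Friday; the first Monday on or after it is May 30, 1977 (3 days later).
From May 30, 1977 to December 15, 1979: 215 + 365 + 349 = 929 days (rest of 1977, 1978, to December 15, 1979 in 1979).
929 ÷ 7 = 132 full weeks with remainder 5, so 132 more Mondays after the first → 133.

133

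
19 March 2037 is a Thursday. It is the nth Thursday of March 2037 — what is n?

3rd

Day 19 falls in week ⌈19/7⌉ of the month.
Days 1–7 hold the 1st Thursday, 8–14 the 2nd, 15–21 the 3rd, 22–28 the 4th, 29–31 the 5th.
19 is in the range for the 3rd.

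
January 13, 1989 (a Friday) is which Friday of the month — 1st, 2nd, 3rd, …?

Day 13 falls in week ⌈13/7⌉ of the month.
Days 1–7 hold the 1st Friday, 8–14 the 2nd, 15–21 the 3rd, 22–28 the 4th, 29–31 the 5th.
13 is in the range for the 2nd.

2nd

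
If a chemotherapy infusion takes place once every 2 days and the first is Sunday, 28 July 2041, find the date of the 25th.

The 25th occurrence is 24 intervals after the first: 24 × 2 = 48 days after 28 July 2041.
July has 31 days — 3 days to the end of July leaves 45.
August has 31 days (14 left).
14 days into September → 14 September 2041.

14 September 2041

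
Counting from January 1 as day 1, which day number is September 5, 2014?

Days in months before September: 31 + 28 + 31 + 30 + 31 + 30 + 31 + 31 = 243.
Plus 5 days into September → day 248.

248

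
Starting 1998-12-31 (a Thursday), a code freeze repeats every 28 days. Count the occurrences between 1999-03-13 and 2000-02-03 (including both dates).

12

Occurrences land 28·i days after 1998-12-31 for i = 0, 1, 2, …
1999-03-13 is 72 days after the start; 72 ÷ 28 = 2 remainder 16; since the remainder is 16, round up to i = 3. First occurrence in the window: #4 on 1999-03-25 (3×28 = 84 days in).
2000-02-03 is 399 days after the start; 399 ÷ 28 = 14 remainder 7. Last occurrence in the window: #15 on 2000-01-27.
Occurrences #4 through #15: 12 in total.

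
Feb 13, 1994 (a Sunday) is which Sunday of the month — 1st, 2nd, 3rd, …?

Day 13 falls in week ⌈13/7⌉ of the month.
Days 1–7 hold the 1st Sunday, 8–14 the 2nd, 15–21 the 3rd, 22–28 the 4th, 29–31 the 5th.
13 is in the range for the 2nd.

2nd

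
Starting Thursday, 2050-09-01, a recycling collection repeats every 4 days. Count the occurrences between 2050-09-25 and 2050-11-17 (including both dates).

14

Occurrences land 4·i days after 2050-09-01 for i = 0, 1, 2, …
2050-09-25 is 24 days after the start; 24 ÷ 4 = 6 remainder 0. First occurrence in the window: #7 on 2050-09-25 (6×4 = 24 days in).
2050-11-17 is 77 days after the start; 77 ÷ 4 = 19 remainder 1. Last occurrence in the window: #20 on 2050-11-16.
Occurrences #7 through #20: 14 in total.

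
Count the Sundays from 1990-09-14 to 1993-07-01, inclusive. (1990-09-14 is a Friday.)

1990-09-14 is a Friday; the first Sunday on or after it is 1990-09-16 (2 days later).
From 1990-09-16 to 1993-07-01: 106 + 365 + 366 + 182 = 1019 days (rest of 1990, 1991, 1992, to 1993-07-01 in 1993).
1019 ÷ 7 = 145 full weeks with remainder 4, so 145 more Sundays after the first → 146.

146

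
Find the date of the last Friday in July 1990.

1990-07-27

July 1990 begins on a Sunday, so the first Friday is July 6 (5 days later).
July 1990 has 31 days. Adding weeks: 6, 13, 20, 27 — the last one ≤ 31 is the 27th.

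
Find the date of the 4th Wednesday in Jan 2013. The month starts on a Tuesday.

Jan 23, 2013

Jan 2013 begins on a Tuesday, so the first Wednesday is Jan 2 (1 day later).
The 4th Wednesday is 3 weeks later: 2 + 21 = 23.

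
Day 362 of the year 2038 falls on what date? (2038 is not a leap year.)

Dec 28, 2038

Jan has 31 days (362 − 31 = 331 remain).
Feb has 28 days (331 − 28 = 303 remain).
Mar has 31 days (303 − 31 = 272 remain).
Apr has 30 days (272 − 30 = 242 remain).
May has 31 days (242 − 31 = 211 remain).
Jun has 30 days (211 − 30 = 181 remain).
Jul has 31 days (181 − 31 = 150 remain).
Aug has 31 days (150 − 31 = 119 remain).
Sep has 30 days (119 − 30 = 89 remain).
Oct has 31 days (89 − 31 = 58 remain).
Nov has 30 days (58 − 30 = 28 remain).
28 into Dec → Dec 28.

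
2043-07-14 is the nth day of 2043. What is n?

195

Days in months before July: 31 + 28 + 31 + 30 + 31 + 30 = 181.
Plus 14 days into July → day 195.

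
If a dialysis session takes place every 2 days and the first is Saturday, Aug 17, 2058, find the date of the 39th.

The 39th occurrence is 38 intervals after the first: 38 × 2 = 76 days after Aug 17, 2058.
Aug has 31 days — 14 days to the end of Aug leaves 62.
Sep has 30 days (32 left).
Oct has 31 days (1 left).
1 day into Nov → Nov 1, 2058.

Nov 1, 2058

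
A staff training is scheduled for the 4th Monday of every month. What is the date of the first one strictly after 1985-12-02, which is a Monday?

1985-12-23

December 1985 starts on a Sunday; its first Monday is the 2nd, so the 4th Monday is the 23rd — 1985-12-23.
1985-12-23 is after 1985-12-02, so that is the next one.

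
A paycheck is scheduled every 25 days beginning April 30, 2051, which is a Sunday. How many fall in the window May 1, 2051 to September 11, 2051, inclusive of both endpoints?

Occurrences land 25·i days after April 30, 2051 for i = 0, 1, 2, …
May 1, 2051 is 1 day after the start; 1 ÷ 25 = 0 remainder 1; since the remainder is 1, round up to i = 1. First occurrence in the window: #2 on May 25, 2051 (1×25 = 25 days in).
September 11, 2051 is 134 days after the start; 134 ÷ 25 = 5 remainder 9. Last occurrence in the window: #6 on September 2, 2051.
Occurrences #2 through #6: 5 in total.

5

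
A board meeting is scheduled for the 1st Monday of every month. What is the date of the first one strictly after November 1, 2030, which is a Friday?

November 4, 2030

November 2030 starts on a Friday, so its 1st Monday is November 4, 2030 (3 days in).
November 4, 2030 is after November 1, 2030, so that is the next one.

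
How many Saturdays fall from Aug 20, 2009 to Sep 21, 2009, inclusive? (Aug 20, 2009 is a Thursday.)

Aug 20, 2009 is a Thursday; the first Saturday on or after it is Aug 22, 2009 (2 days later).
From Aug 22, 2009 to Sep 21, 2009: 9 + 21 = 30 days (rest of Aug, Sep).
30 ÷ 7 = 4 full weeks with remainder 2, so 4 more Saturdays after the first → 5.

5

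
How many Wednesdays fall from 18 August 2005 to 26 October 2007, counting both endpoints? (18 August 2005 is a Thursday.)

114

18 August 2005 is a Thursday; the first Wednesday on or after it is 24 August 2005 (6 days later).
From 24 August 2005 to 26 October 2007: 129 + 365 + 299 = 793 days (rest of 2005, 2006, to 26 October 2007 in 2007).
793 ÷ 7 = 113 full weeks with remainder 2, so 113 more Wednesdays after the first → 114.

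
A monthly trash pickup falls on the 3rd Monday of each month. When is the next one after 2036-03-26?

2036-04-21

March 2036 starts on a Saturday; its first Monday is the 3rd, so the 3rd Monday is the 17th — 2036-03-17.
That is not after 2036-03-26, so look at April 2036.
April 2036 starts on a Tuesday; its first Monday is the 7th, so the 3rd Monday is the 21st — 2036-04-21.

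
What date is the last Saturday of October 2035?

October 27, 2035

The first Saturday of October 2035 is October 6.
October 2035 has 31 days. Adding weeks: 6, 13, 20, 27 — the last one ≤ 31 is the 27th.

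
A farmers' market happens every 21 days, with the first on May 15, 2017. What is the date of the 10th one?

The 10th occurrence is 9 intervals after the first: 9 × 21 = 189 days after May 15, 2017.
May has 31 days — 16 days to the end of May leaves 173.
June has 30 days (143 left).
July has 31 days (112 left).
August has 31 days (81 left).
September has 30 days (51 left).
October has 31 days (20 left).
20 days into November → November 20, 2017.

November 20, 2017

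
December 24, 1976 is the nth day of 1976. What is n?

Days in months before December: 31 + 29 + 31 + 30 + 31 + 30 + 31 + 31 + 30 + 31 + 30 = 335.
Plus 24 days into December → day 359.

359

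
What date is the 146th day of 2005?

26 May 2005

January has 31 days (146 − 31 = 115 remain).
February has 28 days (115 − 28 = 87 remain).
March has 31 days (87 − 31 = 56 remain).
April has 30 days (56 − 30 = 26 remain).
26 into May → May 26.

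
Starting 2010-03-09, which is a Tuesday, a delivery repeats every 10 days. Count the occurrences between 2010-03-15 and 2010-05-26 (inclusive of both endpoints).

Occurrences land 10·i days after 2010-03-09 for i = 0, 1, 2, …
2010-03-15 is 6 days after the start; 6 ÷ 10 = 0 remainder 6; since the remainder is 6, round up to i = 1. First occurrence in the window: #2 on 2010-03-19 (1×10 = 10 days in).
2010-05-26 is 78 days after the start; 78 ÷ 10 = 7 remainder 8. Last occurrence in the window: #8 on 2010-05-18.
Occurrences #2 through #8: 7 in total.

7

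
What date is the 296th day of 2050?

January has 31 days (296 − 31 = 265 remain).
February has 28 days (265 − 28 = 237 remain).
March has 31 days (237 − 31 = 206 remain).
April has 30 days (206 − 30 = 176 remain).
May has 31 days (176 − 31 = 145 remain).
June has 30 days (145 − 30 = 115 remain).
July has 31 days (115 − 31 = 84 remain).
August has 31 days (84 − 31 = 53 remain).
September has 30 days (53 − 30 = 23 remain).
23 into October → October 23.

October 23, 2050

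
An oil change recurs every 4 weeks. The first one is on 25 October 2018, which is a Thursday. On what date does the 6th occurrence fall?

14 March 2019

The 6th occurrence is 5 intervals after the first: 5 × 28 = 140 days after 25 October 2018.
October has 31 days — 6 days to the end of October leaves 134.
November has 30 days (104 left).
December has 31 days (73 left).
January has 31 days (42 left).
February has 28 days (14 left).
14 days into March → 14 March 2019.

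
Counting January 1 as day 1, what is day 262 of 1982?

Jan has 31 days (262 − 31 = 231 remain).
Feb has 28 days (231 − 28 = 203 remain).
Mar has 31 days (203 − 31 = 172 remain).
Apr has 30 days (172 − 30 = 142 remain).
May has 31 days (142 − 31 = 111 remain).
Jun has 30 days (111 − 30 = 81 remain).
Jul has 31 days (81 − 31 = 50 remain).
Aug has 31 days (50 − 31 = 19 remain).
19 into Sep → Sep 19.

Sep 19, 1982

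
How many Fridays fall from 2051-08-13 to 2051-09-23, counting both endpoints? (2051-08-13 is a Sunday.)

6

2051-08-13 is a Sunday; the first Friday on or after it is 2051-08-18 (5 days later).
From 2051-08-18 to 2051-09-23: 13 + 23 = 36 days (rest of August, September).
36 ÷ 7 = 5 full weeks with remainder 1, so 5 more Fridays after the first → 6.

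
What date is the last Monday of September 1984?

September 1984 begins on a Saturday, so the first Monday is September 3 (2 days later).
September 1984 has 30 days. Adding weeks: 3, 10, 17, 24 — the last one ≤ 30 is the 24th.

24 September 1984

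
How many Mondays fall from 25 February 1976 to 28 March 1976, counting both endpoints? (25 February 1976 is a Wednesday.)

4

25 February 1976 is a Wednesday; the first Monday on or after it is 1 March 1976 (5 days later).
From 1 March 1976 to 28 March 1976 is 28 − 1 = 27 days.
27 ÷ 7 = 3 full weeks with remainder 6, so 3 more Mondays after the first → 4.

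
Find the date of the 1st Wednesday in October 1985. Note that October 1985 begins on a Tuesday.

1985-10-02

October 1985 begins on a Tuesday, so the first Wednesday is October 2 (1 day later).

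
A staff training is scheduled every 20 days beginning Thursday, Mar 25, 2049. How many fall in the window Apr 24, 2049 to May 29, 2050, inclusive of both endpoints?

20

Occurrences land 20·i days after Mar 25, 2049 for i = 0, 1, 2, …
Apr 24, 2049 is 30 days after the start; 30 ÷ 20 = 1 remainder 10; since the remainder is 10, round up to i = 2. First occurrence in the window: #3 on May 4, 2049 (2×20 = 40 days in).
May 29, 2050 is 430 days after the start; 430 ÷ 20 = 21 remainder 10. Last occurrence in the window: #22 on May 19, 2050.
Occurrences #3 through #22: 20 in total.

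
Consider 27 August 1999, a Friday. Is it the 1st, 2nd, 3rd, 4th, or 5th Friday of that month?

Day 27 falls in week ⌈27/7⌉ of the month.
Days 1–7 hold the 1st Friday, 8–14 the 2nd, 15–21 the 3rd, 22–28 the 4th, 29–31 the 5th.
27 is in the range for the 4th.

4th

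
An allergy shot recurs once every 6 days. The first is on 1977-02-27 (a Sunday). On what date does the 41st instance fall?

1977-10-25

The 41st occurrence is 40 intervals after the first: 40 × 6 = 240 days after 1977-02-27.
February has 28 days — 1 day to the end of February leaves 239.
March has 31 days (208 left).
April has 30 days (178 left).
May has 31 days (147 left).
June has 30 days (117 left).
July has 31 days (86 left).
August has 31 days (55 left).
September has 30 days (25 left).
25 days into October → 1977-10-25.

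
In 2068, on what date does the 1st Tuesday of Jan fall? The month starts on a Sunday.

Jan 3, 2068

Jan 2068 begins on a Sunday, so the first Tuesday is Jan 3 (2 days later).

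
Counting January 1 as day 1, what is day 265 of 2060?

21 September 2060

January has 31 days (265 − 31 = 234 remain).
February has 29 days (234 − 29 = 205 remain).
March has 31 days (205 − 31 = 174 remain).
April has 30 days (174 − 30 = 144 remain).
May has 31 days (144 − 31 = 113 remain).
June has 30 days (113 − 30 = 83 remain).
July has 31 days (83 − 31 = 52 remain).
August has 31 days (52 − 31 = 21 remain).
21 into September → September 21.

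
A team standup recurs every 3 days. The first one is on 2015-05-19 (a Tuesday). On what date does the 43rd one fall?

The 43rd occurrence is 42 intervals after the first: 42 × 3 = 126 days after 2015-05-19.
May has 31 days — 12 days to the end of May leaves 114.
June has 30 days (84 left).
July has 31 days (53 left).
August has 31 days (22 left).
22 days into September → 2015-09-22.

2015-09-22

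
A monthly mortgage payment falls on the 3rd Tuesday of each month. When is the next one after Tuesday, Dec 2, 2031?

Dec 2031 starts on a Monday; its first Tuesday is the 2nd, so the 3rd Tuesday is the 16th — Dec 16, 2031.
Dec 16, 2031 is after Dec 2, 2031, so that is the next one.

Dec 16, 2031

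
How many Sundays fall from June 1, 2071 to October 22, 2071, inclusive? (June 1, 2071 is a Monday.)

20

June 1, 2071 is a Monday; the first Sunday on or after it is June 7, 2071 (6 days later).
From June 7, 2071 to October 22, 2071: 23 + 31 + 31 + 30 + 22 = 137 days (rest of June, July, August, September, October).
137 ÷ 7 = 19 full weeks with remainder 4, so 19 more Sundays after the first → 20.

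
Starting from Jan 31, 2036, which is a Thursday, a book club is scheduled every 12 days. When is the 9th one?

The 9th occurrence is 8 intervals after the first: 8 × 12 = 96 days after Jan 31, 2036.
Jan has 31 days — 0 days to the end of Jan leaves 96.
Feb has 29 days (67 left).
Mar has 31 days (36 left).
Apr has 30 days (6 left).
6 days into May → May 6, 2036.

May 6, 2036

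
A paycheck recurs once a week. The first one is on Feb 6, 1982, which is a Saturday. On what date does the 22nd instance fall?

Jul 3, 1982

The 22nd occurrence is 21 intervals after the first: 21 × 7 = 147 days after Feb 6, 1982.
Feb has 28 days — 22 days to the end of Feb leaves 125.
Mar has 31 days (94 left).
Apr has 30 days (64 left).
May has 31 days (33 left).
Jun has 30 days (3 left).
3 days into Jul → Jul 3, 1982.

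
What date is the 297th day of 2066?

Jan has 31 days (297 − 31 = 266 remain).
Feb has 28 days (266 − 28 = 238 remain).
Mar has 31 days (238 − 31 = 207 remain).
Apr has 30 days (207 − 30 = 177 remain).
May has 31 days (177 − 31 = 146 remain).
Jun has 30 days (146 − 30 = 116 remain).
Jul has 31 days (116 − 31 = 85 remain).
Aug has 31 days (85 − 31 = 54 remain).
Sep has 30 days (54 − 30 = 24 remain).
24 into Oct → Oct 24.

Oct 24, 2066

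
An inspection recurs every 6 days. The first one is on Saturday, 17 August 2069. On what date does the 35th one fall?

9 March 2070

The 35th occurrence is 34 intervals after the first: 34 × 6 = 204 days after 17 August 2069.
August has 31 days — 14 days to the end of August leaves 190.
September has 30 days (160 left).
October has 31 days (129 left).
November has 30 days (99 left).
December has 31 days (68 left).
January has 31 days (37 left).
February has 28 days (9 left).
9 days into March → 9 March 2070.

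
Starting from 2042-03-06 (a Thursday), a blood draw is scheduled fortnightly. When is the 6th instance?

The 6th occurrence is 5 intervals after the first: 5 × 14 = 70 days after 2042-03-06.
March has 31 days — 25 days to the end of March leaves 45.
April has 30 days (15 left).
15 days into May → 2042-05-15.

2042-05-15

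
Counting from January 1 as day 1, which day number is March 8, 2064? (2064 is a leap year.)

68

Days in months before March: 31 + 29 = 60.
Plus 8 days into March → day 68.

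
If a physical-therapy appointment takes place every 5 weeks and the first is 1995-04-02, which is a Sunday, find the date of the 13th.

The 13th occurrence is 12 intervals after the first: 12 × 35 = 420 days after 1995-04-02.
April has 30 days — 28 days to the end of April leaves 392.
May has 31 days (361 left).
June has 30 days (331 left).
July has 31 days (300 left).
August has 31 days (269 left).
September has 30 days (239 left).
October has 31 days (208 left).
November has 30 days (178 left).
December has 31 days (147 left).
January has 31 days (116 left).
February has 29 days (87 left).
March has 31 days (56 left).
April has 30 days (26 left).
26 days into May → 1996-05-26.

1996-05-26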